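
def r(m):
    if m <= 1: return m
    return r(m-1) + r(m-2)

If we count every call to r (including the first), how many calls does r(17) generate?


Let C(n) = total calls for r(n)
C(0) = 1, C(1) = 1
C(2) = 1 + C(1) + C(0) = 1 + 1 + 1 = 3
C(3) = 1 + C(2) + C(1) = 1 + 3 + 1 = 5
C(4) = 1 + C(3) + C(2) = 1 + 5 + 3 = 9
C(5) = 1 + C(4) + C(3) = 1 + 9 + 5 = 15
C(6) = 1 + C(5) + C(4) = 1 + 15 + 9 = 25
C(7) = 1 + C(6) + C(5) = 1 + 25 + 15 = 41
C(8) = 1 + C(7) + C(6) = 1 + 41 + 25 = 67
C(9) = 1 + C(8) + C(7) = 1 + 67 + 41 = 109
C(10) = 1 + C(9) + C(8) = 1 + 109 + 67 = 177
C(11) = 1 + C(10) + C(9) = 1 + 177 + 109 = 287
C(12) = 1 + C(11) + C(10) = 1 + 287 + 177 = 465
C(13) = 1 + C(12) + C(11) = 1 + 465 + 287 = 753
C(14) = 1 + C(13) + C(12) = 1 + 753 + 465 = 1219
C(15) = 1 + C(14) + C(13) = 1 + 1219 + 753 = 1973
C(16) = 1 + C(15) + C(14) = 1 + 1973 + 1219 = 3193
C(17) = 1 + C(16) + C(15) = 1 + 3193 + 1973 = 5167

5167


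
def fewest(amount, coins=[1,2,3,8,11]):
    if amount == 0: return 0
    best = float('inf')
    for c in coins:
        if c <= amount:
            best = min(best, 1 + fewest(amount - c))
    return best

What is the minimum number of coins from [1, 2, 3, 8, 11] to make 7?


Building up with DP:
fewest(0) = 0
fewest(1) = min(1+fewest(0)=1+0=1) = 1
fewest(2) = min(1+fewest(1)=1+1=2, 1+fewest(0)=1+0=1) = 1
fewest(3) = min(1+fewest(2)=1+1=2, 1+fewest(1)=1+1=2, 1+fewest(0)=1+0=1) = 1
fewest(4) = min(1+fewest(3)=1+1=2, 1+fewest(2)=1+1=2, 1+fewest(1)=1+1=2) = 2
fewest(5) = min(1+fewest(4)=1+2=3, 1+fewest(3)=1+1=2, 1+fewest(2)=1+1=2) = 2
fewest(6) = min(1+fewest(5)=1+2=3, 1+fewest(4)=1+2=3, 1+fewest(3)=1+1=2) = 2
fewest(7) = min(1+fewest(6)=1+2=3, 1+fewest(5)=1+2=3, 1+fewest(4)=1+2=3) = 3

3


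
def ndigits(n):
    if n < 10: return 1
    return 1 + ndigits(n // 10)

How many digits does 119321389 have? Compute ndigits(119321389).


ndigits(119321389) = 1 + ndigits(11932138)
ndigits(11932138) = 1 + ndigits(1193213)
ndigits(1193213) = 1 + ndigits(119321)
ndigits(119321) = 1 + ndigits(11932)
ndigits(11932) = 1 + ndigits(1193)
ndigits(1193) = 1 + ndigits(119)
ndigits(119) = 1 + ndigits(11)
ndigits(11) = 1 + ndigits(1)
ndigits(1) = 1  (base case: 1 < 10)
Unwinding: 1 + 1 + 1 + 1 + 1 + 1 + 1 + 1 + 1 = 9

9


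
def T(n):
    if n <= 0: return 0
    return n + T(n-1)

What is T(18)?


T(18)
= 18 + 17 + 16 + 15 + 14 + 13 + 12 + 11 + 10 + 9 + 8 + 7 + 6 + 5 + 4 + 3 + 2 + 1 + T(0)
= 18 + 17 + 16 + 15 + 14 + 13 + 12 + 11 + 10 + 9 + 8 + 7 + 6 + 5 + 4 + 3 + 2 + 1 + 0
= 171

171


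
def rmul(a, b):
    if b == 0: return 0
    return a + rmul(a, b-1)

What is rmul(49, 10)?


rmul(49, 10) = 49 + rmul(49, 9)
rmul(49, 9) = 49 + rmul(49, 8)
rmul(49, 8) = 49 + rmul(49, 7)
rmul(49, 7) = 49 + rmul(49, 6)
rmul(49, 6) = 49 + rmul(49, 5)
rmul(49, 5) = 49 + rmul(49, 4)
rmul(49, 4) = 49 + rmul(49, 3)
rmul(49, 3) = 49 + rmul(49, 2)
rmul(49, 2) = 49 + rmul(49, 1)
rmul(49, 1) = 49 + rmul(49, 0)
rmul(49, 0) = 0  (base case)
Total: 49 + 49 + 49 + 49 + 49 + 49 + 49 + 49 + 49 + 49 + 0 = 490

490


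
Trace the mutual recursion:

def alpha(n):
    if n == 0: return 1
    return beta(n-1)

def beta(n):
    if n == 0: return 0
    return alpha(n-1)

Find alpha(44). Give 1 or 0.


alpha(44) = beta(43)
beta(43) = alpha(42)
alpha(42) = beta(41)
beta(41) = alpha(40)
alpha(40) = beta(39)
beta(39) = alpha(38)
alpha(38) = beta(37)
beta(37) = alpha(36)
alpha(36) = beta(35)
beta(35) = alpha(34)
alpha(34) = beta(33)
beta(33) = alpha(32)
alpha(32) = beta(31)
beta(31) = alpha(30)
alpha(30) = beta(29)
beta(29) = alpha(28)
alpha(28) = beta(27)
beta(27) = alpha(26)
alpha(26) = beta(25)
beta(25) = alpha(24)
alpha(24) = beta(23)
beta(23) = alpha(22)
alpha(22) = beta(21)
beta(21) = alpha(20)
alpha(20) = beta(19)
beta(19) = alpha(18)
alpha(18) = beta(17)
beta(17) = alpha(16)
alpha(16) = beta(15)
beta(15) = alpha(14)
alpha(14) = beta(13)
beta(13) = alpha(12)
alpha(12) = beta(11)
beta(11) = alpha(10)
alpha(10) = beta(9)
beta(9) = alpha(8)
alpha(8) = beta(7)
beta(7) = alpha(6)
alpha(6) = beta(5)
beta(5) = alpha(4)
alpha(4) = beta(3)
beta(3) = alpha(2)
alpha(2) = beta(1)
beta(1) = alpha(0)
alpha(0) = 1  (base case)
Result: 1

1


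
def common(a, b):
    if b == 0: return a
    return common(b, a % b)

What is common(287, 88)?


common(287, 88) = common(88, 23)
common(88, 23) = common(23, 19)
common(23, 19) = common(19, 4)
common(19, 4) = common(4, 3)
common(4, 3) = common(3, 1)
common(3, 1) = common(1, 0)
common(1, 0) = 1  (base case)

1


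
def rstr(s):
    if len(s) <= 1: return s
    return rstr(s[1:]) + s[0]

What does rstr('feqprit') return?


rstr('feqprit') = rstr('eqprit') + 'f'
rstr('eqprit') = rstr('qprit') + 'e'
rstr('qprit') = rstr('prit') + 'q'
rstr('prit') = rstr('rit') + 'p'
rstr('rit') = rstr('it') + 'r'
rstr('it') = rstr('t') + 'i'
rstr('t') = 't'  (base case)
Concatenating: 't' + 'i' + 'r' + 'p' + 'q' + 'e' + 'f' = 'tirpqef'

tirpqef


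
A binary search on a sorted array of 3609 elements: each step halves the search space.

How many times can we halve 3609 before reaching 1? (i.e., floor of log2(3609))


3609 / 2 = 1804
1804 / 2 = 902
902 / 2 = 451
451 / 2 = 225
225 / 2 = 112
112 / 2 = 56
56 / 2 = 28
28 / 2 = 14
14 / 2 = 7
7 / 2 = 3
3 / 2 = 1
Reached 1 after 11 halvings

11


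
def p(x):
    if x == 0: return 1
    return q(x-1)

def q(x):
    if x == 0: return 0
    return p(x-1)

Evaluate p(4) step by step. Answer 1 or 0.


p(4) = q(3)
q(3) = p(2)
p(2) = q(1)
q(1) = p(0)
p(0) = 1  (base case)
Result: 1

1


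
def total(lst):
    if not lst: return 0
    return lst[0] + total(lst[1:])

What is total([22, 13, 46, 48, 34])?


total([22, 13, 46, 48, 34]) = 22 + total([13, 46, 48, 34])
total([13, 46, 48, 34]) = 13 + total([46, 48, 34])
total([46, 48, 34]) = 46 + total([48, 34])
total([48, 34]) = 48 + total([34])
total([34]) = 34 + total([])
total([]) = 0  (base case)
Total: 22 + 13 + 46 + 48 + 34 + 0 = 163

163


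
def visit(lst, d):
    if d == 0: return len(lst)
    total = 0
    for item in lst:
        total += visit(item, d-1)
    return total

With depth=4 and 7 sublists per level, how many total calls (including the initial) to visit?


At depth 0 (root): 1 call
At depth 1: each of 1 parents calls visit on 7 children = 7 calls
At depth 2: each of 7 parents calls visit on 7 children = 49 calls
At depth 3: each of 49 parents calls visit on 7 children = 343 calls
At depth 4: each of 343 parents calls visit on 7 children = 2401 calls
Total: 1 + 7 + 49 + 343 + 2401 = 2801

2801


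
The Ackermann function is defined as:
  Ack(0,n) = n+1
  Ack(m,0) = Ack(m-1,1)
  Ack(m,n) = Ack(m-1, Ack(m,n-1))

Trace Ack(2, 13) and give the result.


Ack(2, 13) = Ack(1, Ack(2, 12))
  Ack(2, 12) = Ack(1, Ack(2, 11))
    Ack(2, 11) = Ack(1, Ack(2, 10))
      Ack(2, 10) = Ack(1, Ack(2, 9))
        Ack(2, 9) = Ack(1, Ack(2, 8))
          Ack(2, 8) = Ack(1, Ack(2, 7))
          Ack(2, 7) = Ack(1, Ack(2, 6))
          Ack(2, 6) = Ack(1, Ack(2, 5))
          Ack(2, 5) = Ack(1, Ack(2, 4))
          Ack(2, 4) = Ack(1, Ack(2, 3))
          Ack(2, 3) = Ack(1, Ack(2, 2))
          Ack(2, 2) = Ack(1, Ack(2, 1))
          Ack(2, 1) = Ack(1, Ack(2, 0))
          Ack(2, 0) = Ack(1, 1)
          Ack(1, 1) = Ack(0, Ack(1, 0))
          Ack(1, 0) = Ack(0, 1)
          Ack(0, 1) = 2
            = Ack(0, 2)
          Ack(0, 2) = 3
            = Ack(1, 3)
          Ack(1, 3) = Ack(0, Ack(1, 2))
          Ack(1, 2) = Ack(0, Ack(1, 1))
          Ack(1, 1) = Ack(0, Ack(1, 0))
          Ack(1, 0) = Ack(0, 1)
          Ack(0, 1) = 2
... (trace truncated)
Result: Ack(2, 13) = 29

29


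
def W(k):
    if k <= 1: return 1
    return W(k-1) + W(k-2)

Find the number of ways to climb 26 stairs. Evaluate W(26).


Building up from base cases:
W(0) = 1
W(1) = 1
W(2) = W(1) + W(0) = 1 + 1 = 2
W(3) = W(2) + W(1) = 2 + 1 = 3
W(4) = W(3) + W(2) = 3 + 2 = 5
W(5) = W(4) + W(3) = 5 + 3 = 8
W(6) = W(5) + W(4) = 8 + 5 = 13
W(7) = W(6) + W(5) = 13 + 8 = 21
W(8) = W(7) + W(6) = 21 + 13 = 34
W(9) = W(8) + W(7) = 34 + 21 = 55
W(10) = W(9) + W(8) = 55 + 34 = 89
W(11) = W(10) + W(9) = 89 + 55 = 144
W(12) = W(11) + W(10) = 144 + 89 = 233
W(13) = W(12) + W(11) = 233 + 144 = 377
W(14) = W(13) + W(12) = 377 + 233 = 610
W(15) = W(14) + W(13) = 610 + 377 = 987
W(16) = W(15) + W(14) = 987 + 610 = 1597
W(17) = W(16) + W(15) = 1597 + 987 = 2584
W(18) = W(17) + W(16) = 2584 + 1597 = 4181
W(19) = W(18) + W(17) = 4181 + 2584 = 6765
W(20) = W(19) + W(18) = 6765 + 4181 = 10946
W(21) = W(20) + W(19) = 10946 + 6765 = 17711
W(22) = W(21) + W(20) = 17711 + 10946 = 28657
W(23) = W(22) + W(21) = 28657 + 17711 = 46368
W(24) = W(23) + W(22) = 46368 + 28657 = 75025
W(25) = W(24) + W(23) = 75025 + 46368 = 121393
W(26) = W(25) + W(24) = 121393 + 75025 = 196418

196418


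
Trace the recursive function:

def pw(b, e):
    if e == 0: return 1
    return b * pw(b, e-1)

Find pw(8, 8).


pw(8, 8)
= 8 * pw(8, 7)
= 8 * 8 * pw(8, 6)
= 8 * 8 * 8 * pw(8, 5)
= 8 * 8 * 8 * 8 * pw(8, 4)
= 8 * 8 * 8 * 8 * 8 * pw(8, 3)
= 8 * 8 * 8 * 8 * 8 * 8 * pw(8, 2)
= 8 * 8 * 8 * 8 * 8 * 8 * 8 * pw(8, 1)
= 8 * 8 * 8 * 8 * 8 * 8 * 8 * 8 * pw(8, 0)
= 8 * 8 * 8 * 8 * 8 * 8 * 8 * 8 * 1
= 16777216

16777216


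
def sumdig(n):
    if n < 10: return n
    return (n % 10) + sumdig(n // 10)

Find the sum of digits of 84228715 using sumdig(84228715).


sumdig(84228715) = 5 + sumdig(8422871)
sumdig(8422871) = 1 + sumdig(842287)
sumdig(842287) = 7 + sumdig(84228)
sumdig(84228) = 8 + sumdig(8422)
sumdig(8422) = 2 + sumdig(842)
sumdig(842) = 2 + sumdig(84)
sumdig(84) = 4 + sumdig(8)
sumdig(8) = 8  (base case)
Total: 5 + 1 + 7 + 8 + 2 + 2 + 4 + 8 = 37

37


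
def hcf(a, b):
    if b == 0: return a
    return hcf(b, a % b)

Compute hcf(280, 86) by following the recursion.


hcf(280, 86) = hcf(86, 22)
hcf(86, 22) = hcf(22, 20)
hcf(22, 20) = hcf(20, 2)
hcf(20, 2) = hcf(2, 0)
hcf(2, 0) = 2  (base case)

2


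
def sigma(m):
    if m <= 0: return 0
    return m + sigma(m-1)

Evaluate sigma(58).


sigma(58)
= 58 + 57 + 56 + 55 + 54 + 53 + 52 + 51 + 50 + 49 + 48 + 47 + 46 + 45 + 44 + 43 + 42 + 41 + 40 + 39 + 38 + 37 + 36 + 35 + 34 + 33 + 32 + 31 + 30 + 29 + 28 + 27 + 26 + 25 + 24 + 23 + 22 + 21 + 20 + 19 + 18 + 17 + 16 + 15 + 14 + 13 + 12 + 11 + 10 + 9 + 8 + 7 + 6 + 5 + 4 + 3 + 2 + 1 + sigma(0)
= 58 + 57 + 56 + 55 + 54 + 53 + 52 + 51 + 50 + 49 + 48 + 47 + 46 + 45 + 44 + 43 + 42 + 41 + 40 + 39 + 38 + 37 + 36 + 35 + 34 + 33 + 32 + 31 + 30 + 29 + 28 + 27 + 26 + 25 + 24 + 23 + 22 + 21 + 20 + 19 + 18 + 17 + 16 + 15 + 14 + 13 + 12 + 11 + 10 + 9 + 8 + 7 + 6 + 5 + 4 + 3 + 2 + 1 + 0
= 1711

1711


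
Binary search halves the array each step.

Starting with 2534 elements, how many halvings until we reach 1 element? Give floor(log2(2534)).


2534 / 2 = 1267
1267 / 2 = 633
633 / 2 = 316
316 / 2 = 158
158 / 2 = 79
79 / 2 = 39
39 / 2 = 19
19 / 2 = 9
9 / 2 = 4
4 / 2 = 2
2 / 2 = 1
Reached 1 after 11 halvings

11


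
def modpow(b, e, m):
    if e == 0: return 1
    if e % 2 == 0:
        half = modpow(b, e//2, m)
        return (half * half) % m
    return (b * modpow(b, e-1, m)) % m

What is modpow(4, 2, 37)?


modpow(4, 2, 37): e is even, compute modpow(4, 1, 37)
  modpow(4, 1, 37): e is odd, compute modpow(4, 0, 37)
    modpow(4, 0, 37) = 1
  (4 * 1) % 37 = 4
half=4, (4*4) % 37 = 16

16


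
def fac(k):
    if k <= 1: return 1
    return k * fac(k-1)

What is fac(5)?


fac(5)
= 5 * fac(4)
= 5 * 4 * fac(3)
= 5 * 4 * 3 * fac(2)
= 5 * 4 * 3 * 2 * fac(1)
= 5 * 4 * 3 * 2 * 1
= 120

120


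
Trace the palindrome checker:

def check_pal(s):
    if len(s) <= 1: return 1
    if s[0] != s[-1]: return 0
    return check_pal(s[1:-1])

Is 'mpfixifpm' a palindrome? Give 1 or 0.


check_pal('mpfixifpm'): s[0]='m' == s[-1]='m' -> check check_pal('pfixifp')
check_pal('pfixifp'): s[0]='p' == s[-1]='p' -> check check_pal('fixif')
check_pal('fixif'): s[0]='f' == s[-1]='f' -> check check_pal('ixi')
check_pal('ixi'): s[0]='i' == s[-1]='i' -> check check_pal('x')
check_pal('x'): len <= 1 -> return 1  (base case)
Result: 1 (palindrome)

1


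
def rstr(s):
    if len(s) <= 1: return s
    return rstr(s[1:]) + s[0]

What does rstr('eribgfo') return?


rstr('eribgfo') = rstr('ribgfo') + 'e'
rstr('ribgfo') = rstr('ibgfo') + 'r'
rstr('ibgfo') = rstr('bgfo') + 'i'
rstr('bgfo') = rstr('gfo') + 'b'
rstr('gfo') = rstr('fo') + 'g'
rstr('fo') = rstr('o') + 'f'
rstr('o') = 'o'  (base case)
Concatenating: 'o' + 'f' + 'g' + 'b' + 'i' + 'r' + 'e' = 'ofgbire'

ofgbire


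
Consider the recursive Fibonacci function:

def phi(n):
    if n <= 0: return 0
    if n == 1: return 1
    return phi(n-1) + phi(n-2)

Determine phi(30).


Computing phi(30) bottom-up:
phi(0) = 0
phi(1) = 1
phi(2) = phi(1) + phi(0) = 1 + 0 = 1
phi(3) = phi(2) + phi(1) = 1 + 1 = 2
phi(4) = phi(3) + phi(2) = 2 + 1 = 3
phi(5) = phi(4) + phi(3) = 3 + 2 = 5
phi(6) = phi(5) + phi(4) = 5 + 3 = 8
phi(7) = phi(6) + phi(5) = 8 + 5 = 13
phi(8) = phi(7) + phi(6) = 13 + 8 = 21
phi(9) = phi(8) + phi(7) = 21 + 13 = 34
phi(10) = phi(9) + phi(8) = 34 + 21 = 55
phi(11) = phi(10) + phi(9) = 55 + 34 = 89
phi(12) = phi(11) + phi(10) = 89 + 55 = 144
phi(13) = phi(12) + phi(11) = 144 + 89 = 233
phi(14) = phi(13) + phi(12) = 233 + 144 = 377
phi(15) = phi(14) + phi(13) = 377 + 233 = 610
phi(16) = phi(15) + phi(14) = 610 + 377 = 987
phi(17) = phi(16) + phi(15) = 987 + 610 = 1597
phi(18) = phi(17) + phi(16) = 1597 + 987 = 2584
phi(19) = phi(18) + phi(17) = 2584 + 1597 = 4181
phi(20) = phi(19) + phi(18) = 4181 + 2584 = 6765
phi(21) = phi(20) + phi(19) = 6765 + 4181 = 10946
phi(22) = phi(21) + phi(20) = 10946 + 6765 = 17711
phi(23) = phi(22) + phi(21) = 17711 + 10946 = 28657
phi(24) = phi(23) + phi(22) = 28657 + 17711 = 46368
phi(25) = phi(24) + phi(23) = 46368 + 28657 = 75025
phi(26) = phi(25) + phi(24) = 75025 + 46368 = 121393
phi(27) = phi(26) + phi(25) = 121393 + 75025 = 196418
phi(28) = phi(27) + phi(26) = 196418 + 121393 = 317811
phi(29) = phi(28) + phi(27) = 317811 + 196418 = 514229
phi(30) = phi(29) + phi(28) = 514229 + 317811 = 832040

832040


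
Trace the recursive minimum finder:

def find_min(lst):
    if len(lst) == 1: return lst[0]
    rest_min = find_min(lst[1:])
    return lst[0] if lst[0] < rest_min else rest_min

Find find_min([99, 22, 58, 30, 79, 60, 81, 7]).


find_min([99, 22, 58, 30, 79, 60, 81, 7]): compare 99 with find_min([22, 58, 30, 79, 60, 81, 7])
find_min([22, 58, 30, 79, 60, 81, 7]): compare 22 with find_min([58, 30, 79, 60, 81, 7])
find_min([58, 30, 79, 60, 81, 7]): compare 58 with find_min([30, 79, 60, 81, 7])
find_min([30, 79, 60, 81, 7]): compare 30 with find_min([79, 60, 81, 7])
find_min([79, 60, 81, 7]): compare 79 with find_min([60, 81, 7])
find_min([60, 81, 7]): compare 60 with find_min([81, 7])
find_min([81, 7]): compare 81 with find_min([7])
find_min([7]) = 7  (base case)
Compare 81 with 7 -> 7
Compare 60 with 7 -> 7
Compare 79 with 7 -> 7
Compare 30 with 7 -> 7
Compare 58 with 7 -> 7
Compare 22 with 7 -> 7
Compare 99 with 7 -> 7

7


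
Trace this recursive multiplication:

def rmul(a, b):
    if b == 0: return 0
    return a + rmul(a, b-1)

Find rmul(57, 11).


rmul(57, 11) = 57 + rmul(57, 10)
rmul(57, 10) = 57 + rmul(57, 9)
rmul(57, 9) = 57 + rmul(57, 8)
rmul(57, 8) = 57 + rmul(57, 7)
rmul(57, 7) = 57 + rmul(57, 6)
rmul(57, 6) = 57 + rmul(57, 5)
rmul(57, 5) = 57 + rmul(57, 4)
rmul(57, 4) = 57 + rmul(57, 3)
rmul(57, 3) = 57 + rmul(57, 2)
rmul(57, 2) = 57 + rmul(57, 1)
rmul(57, 1) = 57 + rmul(57, 0)
rmul(57, 0) = 0  (base case)
Total: 57 + 57 + 57 + 57 + 57 + 57 + 57 + 57 + 57 + 57 + 57 + 0 = 627

627


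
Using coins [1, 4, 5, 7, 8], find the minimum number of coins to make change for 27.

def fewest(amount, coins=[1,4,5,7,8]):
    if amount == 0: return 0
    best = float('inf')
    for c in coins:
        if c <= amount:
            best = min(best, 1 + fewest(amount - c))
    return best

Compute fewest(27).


Building up with DP:
fewest(0) = 0
fewest(1) = min(1+fewest(0)=1+0=1) = 1
fewest(2) = min(1+fewest(1)=1+1=2) = 2
fewest(3) = min(1+fewest(2)=1+2=3) = 3
fewest(4) = min(1+fewest(3)=1+3=4, 1+fewest(0)=1+0=1) = 1
fewest(5) = min(1+fewest(4)=1+1=2, 1+fewest(1)=1+1=2, 1+fewest(0)=1+0=1) = 1
fewest(6) = min(1+fewest(5)=1+1=2, 1+fewest(2)=1+2=3, 1+fewest(1)=1+1=2) = 2
fewest(7) = min(1+fewest(6)=1+2=3, 1+fewest(3)=1+3=4, 1+fewest(2)=1+2=3, 1+fewest(0)=1+0=1) = 1
fewest(8) = min(1+fewest(7)=1+1=2, 1+fewest(4)=1+1=2, 1+fewest(3)=1+3=4, 1+fewest(1)=1+1=2, 1+fewest(0)=1+0=1) = 1
fewest(9) = min(1+fewest(8)=1+1=2, 1+fewest(5)=1+1=2, 1+fewest(4)=1+1=2, 1+fewest(2)=1+2=3, 1+fewest(1)=1+1=2) = 2
fewest(10) = min(1+fewest(9)=1+2=3, 1+fewest(6)=1+2=3, 1+fewest(5)=1+1=2, 1+fewest(3)=1+3=4, 1+fewest(2)=1+2=3) = 2
fewest(11) = min(1+fewest(10)=1+2=3, 1+fewest(7)=1+1=2, 1+fewest(6)=1+2=3, 1+fewest(4)=1+1=2, 1+fewest(3)=1+3=4) = 2
fewest(12) = min(1+fewest(11)=1+2=3, 1+fewest(8)=1+1=2, 1+fewest(7)=1+1=2, 1+fewest(5)=1+1=2, 1+fewest(4)=1+1=2) = 2
fewest(13) = min(1+fewest(12)=1+2=3, 1+fewest(9)=1+2=3, 1+fewest(8)=1+1=2, 1+fewest(6)=1+2=3, 1+fewest(5)=1+1=2) = 2
fewest(14) = min(1+fewest(13)=1+2=3, 1+fewest(10)=1+2=3, 1+fewest(9)=1+2=3, 1+fewest(7)=1+1=2, 1+fewest(6)=1+2=3) = 2
fewest(15) = min(1+fewest(14)=1+2=3, 1+fewest(11)=1+2=3, 1+fewest(10)=1+2=3, 1+fewest(8)=1+1=2, 1+fewest(7)=1+1=2) = 2
fewest(16) = min(1+fewest(15)=1+2=3, 1+fewest(12)=1+2=3, 1+fewest(11)=1+2=3, 1+fewest(9)=1+2=3, 1+fewest(8)=1+1=2) = 2
fewest(17) = min(1+fewest(16)=1+2=3, 1+fewest(13)=1+2=3, 1+fewest(12)=1+2=3, 1+fewest(10)=1+2=3, 1+fewest(9)=1+2=3) = 3
fewest(18) = min(1+fewest(17)=1+3=4, 1+fewest(14)=1+2=3, 1+fewest(13)=1+2=3, 1+fewest(11)=1+2=3, 1+fewest(10)=1+2=3) = 3
fewest(19) = min(1+fewest(18)=1+3=4, 1+fewest(15)=1+2=3, 1+fewest(14)=1+2=3, 1+fewest(12)=1+2=3, 1+fewest(11)=1+2=3) = 3
fewest(20) = min(1+fewest(19)=1+3=4, 1+fewest(16)=1+2=3, 1+fewest(15)=1+2=3, 1+fewest(13)=1+2=3, 1+fewest(12)=1+2=3) = 3
fewest(21) = min(1+fewest(20)=1+3=4, 1+fewest(17)=1+3=4, 1+fewest(16)=1+2=3, 1+fewest(14)=1+2=3, 1+fewest(13)=1+2=3) = 3
fewest(22) = min(1+fewest(21)=1+3=4, 1+fewest(18)=1+3=4, 1+fewest(17)=1+3=4, 1+fewest(15)=1+2=3, 1+fewest(14)=1+2=3) = 3
fewest(23) = min(1+fewest(22)=1+3=4, 1+fewest(19)=1+3=4, 1+fewest(18)=1+3=4, 1+fewest(16)=1+2=3, 1+fewest(15)=1+2=3) = 3
fewest(24) = min(1+fewest(23)=1+3=4, 1+fewest(20)=1+3=4, 1+fewest(19)=1+3=4, 1+fewest(17)=1+3=4, 1+fewest(16)=1+2=3) = 3
fewest(25) = min(1+fewest(24)=1+3=4, 1+fewest(21)=1+3=4, 1+fewest(20)=1+3=4, 1+fewest(18)=1+3=4, 1+fewest(17)=1+3=4) = 4
fewest(26) = min(1+fewest(25)=1+4=5, 1+fewest(22)=1+3=4, 1+fewest(21)=1+3=4, 1+fewest(19)=1+3=4, 1+fewest(18)=1+3=4) = 4
fewest(27) = min(1+fewest(26)=1+4=5, 1+fewest(23)=1+3=4, 1+fewest(22)=1+3=4, 1+fewest(20)=1+3=4, 1+fewest(19)=1+3=4) = 4

4


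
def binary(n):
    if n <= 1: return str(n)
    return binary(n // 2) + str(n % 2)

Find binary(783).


binary(783) = binary(391) + '1'
binary(391) = binary(195) + '1'
binary(195) = binary(97) + '1'
binary(97) = binary(48) + '1'
binary(48) = binary(24) + '0'
binary(24) = binary(12) + '0'
binary(12) = binary(6) + '0'
binary(6) = binary(3) + '0'
binary(3) = binary(1) + '1'
binary(1) = '1'  (base case)
Concatenating: '1' + '1' + '0' + '0' + '0' + '0' + '1' + '1' + '1' + '1' = '1100001111'

1100001111


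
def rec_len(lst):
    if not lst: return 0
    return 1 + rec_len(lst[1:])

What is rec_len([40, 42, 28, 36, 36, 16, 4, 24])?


rec_len([40, 42, 28, 36, 36, 16, 4, 24]) = 1 + rec_len([42, 28, 36, 36, 16, 4, 24])
rec_len([42, 28, 36, 36, 16, 4, 24]) = 1 + rec_len([28, 36, 36, 16, 4, 24])
rec_len([28, 36, 36, 16, 4, 24]) = 1 + rec_len([36, 36, 16, 4, 24])
rec_len([36, 36, 16, 4, 24]) = 1 + rec_len([36, 16, 4, 24])
rec_len([36, 16, 4, 24]) = 1 + rec_len([16, 4, 24])
rec_len([16, 4, 24]) = 1 + rec_len([4, 24])
rec_len([4, 24]) = 1 + rec_len([24])
rec_len([24]) = 1 + rec_len([])
rec_len([]) = 0  (base case)
Unwinding: 1 + 1 + 1 + 1 + 1 + 1 + 1 + 1 + 0 = 8

8


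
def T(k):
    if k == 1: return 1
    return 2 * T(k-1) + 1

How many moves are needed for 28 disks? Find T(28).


T(28) = 2 * T(27) + 1
T(27) = 2 * T(26) + 1
T(26) = 2 * T(25) + 1
T(25) = 2 * T(24) + 1
T(24) = 2 * T(23) + 1
T(23) = 2 * T(22) + 1
T(22) = 2 * T(21) + 1
T(21) = 2 * T(20) + 1
T(20) = 2 * T(19) + 1
T(19) = 2 * T(18) + 1
T(18) = 2 * T(17) + 1
T(17) = 2 * T(16) + 1
T(16) = 2 * T(15) + 1
T(15) = 2 * T(14) + 1
T(14) = 2 * T(13) + 1
T(13) = 2 * T(12) + 1
T(12) = 2 * T(11) + 1
T(11) = 2 * T(10) + 1
T(10) = 2 * T(9) + 1
T(9) = 2 * T(8) + 1
T(8) = 2 * T(7) + 1
T(7) = 2 * T(6) + 1
T(6) = 2 * T(5) + 1
T(5) = 2 * T(4) + 1
T(4) = 2 * T(3) + 1
T(3) = 2 * T(2) + 1
T(2) = 2 * T(1) + 1
T(1) = 1  (base case)
T(2) = 2 * 1 + 1 = 3
T(3) = 2 * 3 + 1 = 7
T(4) = 2 * 7 + 1 = 15
T(5) = 2 * 15 + 1 = 31
T(6) = 2 * 31 + 1 = 63
T(7) = 2 * 63 + 1 = 127
T(8) = 2 * 127 + 1 = 255
T(9) = 2 * 255 + 1 = 511
T(10) = 2 * 511 + 1 = 1023
T(11) = 2 * 1023 + 1 = 2047
T(12) = 2 * 2047 + 1 = 4095
T(13) = 2 * 4095 + 1 = 8191
T(14) = 2 * 8191 + 1 = 16383
T(15) = 2 * 16383 + 1 = 32767
T(16) = 2 * 32767 + 1 = 65535
T(17) = 2 * 65535 + 1 = 131071
T(18) = 2 * 131071 + 1 = 262143
T(19) = 2 * 262143 + 1 = 524287
T(20) = 2 * 524287 + 1 = 1048575
T(21) = 2 * 1048575 + 1 = 2097151
T(22) = 2 * 2097151 + 1 = 4194303
T(23) = 2 * 4194303 + 1 = 8388607
T(24) = 2 * 8388607 + 1 = 16777215
T(25) = 2 * 16777215 + 1 = 33554431
T(26) = 2 * 33554431 + 1 = 67108863
T(27) = 2 * 67108863 + 1 = 134217727
T(28) = 2 * 134217727 + 1 = 268435455

268435455


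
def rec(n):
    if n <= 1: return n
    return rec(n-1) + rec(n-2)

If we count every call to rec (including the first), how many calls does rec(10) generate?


Let C(n) = total calls for rec(n)
C(0) = 1, C(1) = 1
C(2) = 1 + C(1) + C(0) = 1 + 1 + 1 = 3
C(3) = 1 + C(2) + C(1) = 1 + 3 + 1 = 5
C(4) = 1 + C(3) + C(2) = 1 + 5 + 3 = 9
C(5) = 1 + C(4) + C(3) = 1 + 9 + 5 = 15
C(6) = 1 + C(5) + C(4) = 1 + 15 + 9 = 25
C(7) = 1 + C(6) + C(5) = 1 + 25 + 15 = 41
C(8) = 1 + C(7) + C(6) = 1 + 41 + 25 = 67
C(9) = 1 + C(8) + C(7) = 1 + 67 + 41 = 109
C(10) = 1 + C(9) + C(8) = 1 + 109 + 67 = 177

177


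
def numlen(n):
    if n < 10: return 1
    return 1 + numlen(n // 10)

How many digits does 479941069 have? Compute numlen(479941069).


numlen(479941069) = 1 + numlen(47994106)
numlen(47994106) = 1 + numlen(4799410)
numlen(4799410) = 1 + numlen(479941)
numlen(479941) = 1 + numlen(47994)
numlen(47994) = 1 + numlen(4799)
numlen(4799) = 1 + numlen(479)
numlen(479) = 1 + numlen(47)
numlen(47) = 1 + numlen(4)
numlen(4) = 1  (base case: 4 < 10)
Unwinding: 1 + 1 + 1 + 1 + 1 + 1 + 1 + 1 + 1 = 9

9


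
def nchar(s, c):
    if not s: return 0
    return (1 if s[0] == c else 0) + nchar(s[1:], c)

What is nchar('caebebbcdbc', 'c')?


s[0]='c' == 'c' -> 1
s[0]='a' != 'c' -> 0
s[0]='e' != 'c' -> 0
s[0]='b' != 'c' -> 0
s[0]='e' != 'c' -> 0
s[0]='b' != 'c' -> 0
s[0]='b' != 'c' -> 0
s[0]='c' == 'c' -> 1
s[0]='d' != 'c' -> 0
s[0]='b' != 'c' -> 0
s[0]='c' == 'c' -> 1
Sum: 1 + 0 + 0 + 0 + 0 + 0 + 0 + 1 + 0 + 0 + 1 = 3

3


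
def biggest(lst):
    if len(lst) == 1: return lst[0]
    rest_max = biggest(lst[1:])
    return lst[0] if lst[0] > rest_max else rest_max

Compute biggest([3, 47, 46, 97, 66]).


biggest([3, 47, 46, 97, 66]): compare 3 with biggest([47, 46, 97, 66])
biggest([47, 46, 97, 66]): compare 47 with biggest([46, 97, 66])
biggest([46, 97, 66]): compare 46 with biggest([97, 66])
biggest([97, 66]): compare 97 with biggest([66])
biggest([66]) = 66  (base case)
Compare 97 with 66 -> 97
Compare 46 with 97 -> 97
Compare 47 with 97 -> 97
Compare 3 with 97 -> 97

97


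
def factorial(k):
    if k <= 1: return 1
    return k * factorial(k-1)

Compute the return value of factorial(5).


factorial(5)
= 5 * factorial(4)
= 5 * 4 * factorial(3)
= 5 * 4 * 3 * factorial(2)
= 5 * 4 * 3 * 2 * factorial(1)
= 5 * 4 * 3 * 2 * 1
= 120

120


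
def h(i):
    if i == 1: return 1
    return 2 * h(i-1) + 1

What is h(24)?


h(24) = 2 * h(23) + 1
h(23) = 2 * h(22) + 1
h(22) = 2 * h(21) + 1
h(21) = 2 * h(20) + 1
h(20) = 2 * h(19) + 1
h(19) = 2 * h(18) + 1
h(18) = 2 * h(17) + 1
h(17) = 2 * h(16) + 1
h(16) = 2 * h(15) + 1
h(15) = 2 * h(14) + 1
h(14) = 2 * h(13) + 1
h(13) = 2 * h(12) + 1
h(12) = 2 * h(11) + 1
h(11) = 2 * h(10) + 1
h(10) = 2 * h(9) + 1
h(9) = 2 * h(8) + 1
h(8) = 2 * h(7) + 1
h(7) = 2 * h(6) + 1
h(6) = 2 * h(5) + 1
h(5) = 2 * h(4) + 1
h(4) = 2 * h(3) + 1
h(3) = 2 * h(2) + 1
h(2) = 2 * h(1) + 1
h(1) = 1  (base case)
h(2) = 2 * 1 + 1 = 3
h(3) = 2 * 3 + 1 = 7
h(4) = 2 * 7 + 1 = 15
h(5) = 2 * 15 + 1 = 31
h(6) = 2 * 31 + 1 = 63
h(7) = 2 * 63 + 1 = 127
h(8) = 2 * 127 + 1 = 255
h(9) = 2 * 255 + 1 = 511
h(10) = 2 * 511 + 1 = 1023
h(11) = 2 * 1023 + 1 = 2047
h(12) = 2 * 2047 + 1 = 4095
h(13) = 2 * 4095 + 1 = 8191
h(14) = 2 * 8191 + 1 = 16383
h(15) = 2 * 16383 + 1 = 32767
h(16) = 2 * 32767 + 1 = 65535
h(17) = 2 * 65535 + 1 = 131071
h(18) = 2 * 131071 + 1 = 262143
h(19) = 2 * 262143 + 1 = 524287
h(20) = 2 * 524287 + 1 = 1048575
h(21) = 2 * 1048575 + 1 = 2097151
h(22) = 2 * 2097151 + 1 = 4194303
h(23) = 2 * 4194303 + 1 = 8388607
h(24) = 2 * 8388607 + 1 = 16777215

16777215


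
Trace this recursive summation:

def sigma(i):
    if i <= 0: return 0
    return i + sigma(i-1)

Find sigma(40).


sigma(40)
= 40 + 39 + 38 + 37 + 36 + 35 + 34 + 33 + 32 + 31 + 30 + 29 + 28 + 27 + 26 + 25 + 24 + 23 + 22 + 21 + 20 + 19 + 18 + 17 + 16 + 15 + 14 + 13 + 12 + 11 + 10 + 9 + 8 + 7 + 6 + 5 + 4 + 3 + 2 + 1 + sigma(0)
= 40 + 39 + 38 + 37 + 36 + 35 + 34 + 33 + 32 + 31 + 30 + 29 + 28 + 27 + 26 + 25 + 24 + 23 + 22 + 21 + 20 + 19 + 18 + 17 + 16 + 15 + 14 + 13 + 12 + 11 + 10 + 9 + 8 + 7 + 6 + 5 + 4 + 3 + 2 + 1 + 0
= 820

820


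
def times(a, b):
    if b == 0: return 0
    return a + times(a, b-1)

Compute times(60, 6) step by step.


times(60, 6) = 60 + times(60, 5)
times(60, 5) = 60 + times(60, 4)
times(60, 4) = 60 + times(60, 3)
times(60, 3) = 60 + times(60, 2)
times(60, 2) = 60 + times(60, 1)
times(60, 1) = 60 + times(60, 0)
times(60, 0) = 0  (base case)
Total: 60 + 60 + 60 + 60 + 60 + 60 + 0 = 360

360


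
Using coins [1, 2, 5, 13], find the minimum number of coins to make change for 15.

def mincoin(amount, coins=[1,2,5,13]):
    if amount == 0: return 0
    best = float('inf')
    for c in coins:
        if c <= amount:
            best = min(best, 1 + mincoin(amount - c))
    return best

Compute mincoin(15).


Building up with DP:
mincoin(0) = 0
mincoin(1) = min(1+mincoin(0)=1+0=1) = 1
mincoin(2) = min(1+mincoin(1)=1+1=2, 1+mincoin(0)=1+0=1) = 1
mincoin(3) = min(1+mincoin(2)=1+1=2, 1+mincoin(1)=1+1=2) = 2
mincoin(4) = min(1+mincoin(3)=1+2=3, 1+mincoin(2)=1+1=2) = 2
mincoin(5) = min(1+mincoin(4)=1+2=3, 1+mincoin(3)=1+2=3, 1+mincoin(0)=1+0=1) = 1
mincoin(6) = min(1+mincoin(5)=1+1=2, 1+mincoin(4)=1+2=3, 1+mincoin(1)=1+1=2) = 2
mincoin(7) = min(1+mincoin(6)=1+2=3, 1+mincoin(5)=1+1=2, 1+mincoin(2)=1+1=2) = 2
mincoin(8) = min(1+mincoin(7)=1+2=3, 1+mincoin(6)=1+2=3, 1+mincoin(3)=1+2=3) = 3
mincoin(9) = min(1+mincoin(8)=1+3=4, 1+mincoin(7)=1+2=3, 1+mincoin(4)=1+2=3) = 3
mincoin(10) = min(1+mincoin(9)=1+3=4, 1+mincoin(8)=1+3=4, 1+mincoin(5)=1+1=2) = 2
mincoin(11) = min(1+mincoin(10)=1+2=3, 1+mincoin(9)=1+3=4, 1+mincoin(6)=1+2=3) = 3
mincoin(12) = min(1+mincoin(11)=1+3=4, 1+mincoin(10)=1+2=3, 1+mincoin(7)=1+2=3) = 3
mincoin(13) = min(1+mincoin(12)=1+3=4, 1+mincoin(11)=1+3=4, 1+mincoin(8)=1+3=4, 1+mincoin(0)=1+0=1) = 1
mincoin(14) = min(1+mincoin(13)=1+1=2, 1+mincoin(12)=1+3=4, 1+mincoin(9)=1+3=4, 1+mincoin(1)=1+1=2) = 2
mincoin(15) = min(1+mincoin(14)=1+2=3, 1+mincoin(13)=1+1=2, 1+mincoin(10)=1+2=3, 1+mincoin(2)=1+1=2) = 2

2


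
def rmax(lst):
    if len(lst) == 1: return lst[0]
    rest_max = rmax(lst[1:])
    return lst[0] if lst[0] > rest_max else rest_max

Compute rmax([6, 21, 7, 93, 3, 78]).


rmax([6, 21, 7, 93, 3, 78]): compare 6 with rmax([21, 7, 93, 3, 78])
rmax([21, 7, 93, 3, 78]): compare 21 with rmax([7, 93, 3, 78])
rmax([7, 93, 3, 78]): compare 7 with rmax([93, 3, 78])
rmax([93, 3, 78]): compare 93 with rmax([3, 78])
rmax([3, 78]): compare 3 with rmax([78])
rmax([78]) = 78  (base case)
Compare 3 with 78 -> 78
Compare 93 with 78 -> 93
Compare 7 with 93 -> 93
Compare 21 with 93 -> 93
Compare 6 with 93 -> 93

93


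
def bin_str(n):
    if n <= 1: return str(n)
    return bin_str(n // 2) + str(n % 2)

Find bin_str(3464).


bin_str(3464) = bin_str(1732) + '0'
bin_str(1732) = bin_str(866) + '0'
bin_str(866) = bin_str(433) + '0'
bin_str(433) = bin_str(216) + '1'
bin_str(216) = bin_str(108) + '0'
bin_str(108) = bin_str(54) + '0'
bin_str(54) = bin_str(27) + '0'
bin_str(27) = bin_str(13) + '1'
bin_str(13) = bin_str(6) + '1'
bin_str(6) = bin_str(3) + '0'
bin_str(3) = bin_str(1) + '1'
bin_str(1) = '1'  (base case)
Concatenating: '1' + '1' + '0' + '1' + '1' + '0' + '0' + '0' + '1' + '0' + '0' + '0' = '110110001000'

110110001000


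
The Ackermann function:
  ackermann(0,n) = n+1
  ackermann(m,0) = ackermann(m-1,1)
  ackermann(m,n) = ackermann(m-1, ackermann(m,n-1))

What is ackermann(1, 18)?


ackermann(1, 18) = ackermann(0, ackermann(1, 17))
  ackermann(1, 17) = ackermann(0, ackermann(1, 16))
    ackermann(1, 16) = ackermann(0, ackermann(1, 15))
      ackermann(1, 15) = ackermann(0, ackermann(1, 14))
        ackermann(1, 14) = ackermann(0, ackermann(1, 13))
          ackermann(1, 13) = ackermann(0, ackermann(1, 12))
          ackermann(1, 12) = ackermann(0, ackermann(1, 11))
          ackermann(1, 11) = ackermann(0, ackermann(1, 10))
          ackermann(1, 10) = ackermann(0, ackermann(1, 9))
          ackermann(1, 9) = ackermann(0, ackermann(1, 8))
          ackermann(1, 8) = ackermann(0, ackermann(1, 7))
          ackermann(1, 7) = ackermann(0, ackermann(1, 6))
          ackermann(1, 6) = ackermann(0, ackermann(1, 5))
          ackermann(1, 5) = ackermann(0, ackermann(1, 4))
          ackermann(1, 4) = ackermann(0, ackermann(1, 3))
          ackermann(1, 3) = ackermann(0, ackermann(1, 2))
          ackermann(1, 2) = ackermann(0, ackermann(1, 1))
          ackermann(1, 1) = ackermann(0, ackermann(1, 0))
          ackermann(1, 0) = ackermann(0, 1)
          ackermann(0, 1) = 2
            = ackermann(0, 2)
          ackermann(0, 2) = 3
            = ackermann(0, 3)
          ackermann(0, 3) = 4
            = ackermann(0, 4)
... (trace truncated)
Result: ackermann(1, 18) = 20

20


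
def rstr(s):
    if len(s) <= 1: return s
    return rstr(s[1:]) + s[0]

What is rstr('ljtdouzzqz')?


rstr('ljtdouzzqz') = rstr('jtdouzzqz') + 'l'
rstr('jtdouzzqz') = rstr('tdouzzqz') + 'j'
rstr('tdouzzqz') = rstr('douzzqz') + 't'
rstr('douzzqz') = rstr('ouzzqz') + 'd'
rstr('ouzzqz') = rstr('uzzqz') + 'o'
rstr('uzzqz') = rstr('zzqz') + 'u'
rstr('zzqz') = rstr('zqz') + 'z'
rstr('zqz') = rstr('qz') + 'z'
rstr('qz') = rstr('z') + 'q'
rstr('z') = 'z'  (base case)
Concatenating: 'z' + 'q' + 'z' + 'z' + 'u' + 'o' + 'd' + 't' + 'j' + 'l' = 'zqzzuodtjl'

zqzzuodtjl


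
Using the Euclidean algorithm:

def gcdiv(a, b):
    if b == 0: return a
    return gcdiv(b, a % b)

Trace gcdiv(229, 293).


gcdiv(229, 293) = gcdiv(293, 229)
gcdiv(293, 229) = gcdiv(229, 64)
gcdiv(229, 64) = gcdiv(64, 37)
gcdiv(64, 37) = gcdiv(37, 27)
gcdiv(37, 27) = gcdiv(27, 10)
gcdiv(27, 10) = gcdiv(10, 7)
gcdiv(10, 7) = gcdiv(7, 3)
gcdiv(7, 3) = gcdiv(3, 1)
gcdiv(3, 1) = gcdiv(1, 0)
gcdiv(1, 0) = 1  (base case)

1


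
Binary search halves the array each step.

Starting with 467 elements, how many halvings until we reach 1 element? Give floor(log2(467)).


467 / 2 = 233
233 / 2 = 116
116 / 2 = 58
58 / 2 = 29
29 / 2 = 14
14 / 2 = 7
7 / 2 = 3
3 / 2 = 1
Reached 1 after 8 halvings

8


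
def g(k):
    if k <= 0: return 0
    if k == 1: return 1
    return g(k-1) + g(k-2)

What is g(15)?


Computing g(15) bottom-up:
g(0) = 0
g(1) = 1
g(2) = g(1) + g(0) = 1 + 0 = 1
g(3) = g(2) + g(1) = 1 + 1 = 2
g(4) = g(3) + g(2) = 2 + 1 = 3
g(5) = g(4) + g(3) = 3 + 2 = 5
g(6) = g(5) + g(4) = 5 + 3 = 8
g(7) = g(6) + g(5) = 8 + 5 = 13
g(8) = g(7) + g(6) = 13 + 8 = 21
g(9) = g(8) + g(7) = 21 + 13 = 34
g(10) = g(9) + g(8) = 34 + 21 = 55
g(11) = g(10) + g(9) = 55 + 34 = 89
g(12) = g(11) + g(10) = 89 + 55 = 144
g(13) = g(12) + g(11) = 144 + 89 = 233
g(14) = g(13) + g(12) = 233 + 144 = 377
g(15) = g(14) + g(13) = 377 + 233 = 610

610


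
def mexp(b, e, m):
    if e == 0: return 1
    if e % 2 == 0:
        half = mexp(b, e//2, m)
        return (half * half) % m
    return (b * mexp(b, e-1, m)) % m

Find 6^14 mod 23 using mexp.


mexp(6, 14, 23): e is even, compute mexp(6, 7, 23)
  mexp(6, 7, 23): e is odd, compute mexp(6, 6, 23)
    mexp(6, 6, 23): e is even, compute mexp(6, 3, 23)
      mexp(6, 3, 23): e is odd, compute mexp(6, 2, 23)
        mexp(6, 2, 23): e is even, compute mexp(6, 1, 23)
          mexp(6, 1, 23): e is odd, compute mexp(6, 0, 23)
          mexp(6, 0, 23) = 1
          (6 * 1) % 23 = 6
        half=6, (6*6) % 23 = 13
      (6 * 13) % 23 = 9
    half=9, (9*9) % 23 = 12
  (6 * 12) % 23 = 3
half=3, (3*3) % 23 = 9

9


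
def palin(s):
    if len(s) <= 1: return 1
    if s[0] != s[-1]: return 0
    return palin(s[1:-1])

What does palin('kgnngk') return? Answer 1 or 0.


palin('kgnngk'): s[0]='k' == s[-1]='k' -> check palin('gnng')
palin('gnng'): s[0]='g' == s[-1]='g' -> check palin('nn')
palin('nn'): s[0]='n' == s[-1]='n' -> check palin('')
palin(''): len <= 1 -> return 1  (base case)
Result: 1 (palindrome)

1


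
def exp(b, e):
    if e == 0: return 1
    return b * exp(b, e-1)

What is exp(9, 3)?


exp(9, 3)
= 9 * exp(9, 2)
= 9 * 9 * exp(9, 1)
= 9 * 9 * 9 * exp(9, 0)
= 9 * 9 * 9 * 1
= 729

729


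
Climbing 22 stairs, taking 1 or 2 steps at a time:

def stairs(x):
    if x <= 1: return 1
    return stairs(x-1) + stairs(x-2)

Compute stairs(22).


Building up from base cases:
stairs(0) = 1
stairs(1) = 1
stairs(2) = stairs(1) + stairs(0) = 1 + 1 = 2
stairs(3) = stairs(2) + stairs(1) = 2 + 1 = 3
stairs(4) = stairs(3) + stairs(2) = 3 + 2 = 5
stairs(5) = stairs(4) + stairs(3) = 5 + 3 = 8
stairs(6) = stairs(5) + stairs(4) = 8 + 5 = 13
stairs(7) = stairs(6) + stairs(5) = 13 + 8 = 21
stairs(8) = stairs(7) + stairs(6) = 21 + 13 = 34
stairs(9) = stairs(8) + stairs(7) = 34 + 21 = 55
stairs(10) = stairs(9) + stairs(8) = 55 + 34 = 89
stairs(11) = stairs(10) + stairs(9) = 89 + 55 = 144
stairs(12) = stairs(11) + stairs(10) = 144 + 89 = 233
stairs(13) = stairs(12) + stairs(11) = 233 + 144 = 377
stairs(14) = stairs(13) + stairs(12) = 377 + 233 = 610
stairs(15) = stairs(14) + stairs(13) = 610 + 377 = 987
stairs(16) = stairs(15) + stairs(14) = 987 + 610 = 1597
stairs(17) = stairs(16) + stairs(15) = 1597 + 987 = 2584
stairs(18) = stairs(17) + stairs(16) = 2584 + 1597 = 4181
stairs(19) = stairs(18) + stairs(17) = 4181 + 2584 = 6765
stairs(20) = stairs(19) + stairs(18) = 6765 + 4181 = 10946
stairs(21) = stairs(20) + stairs(19) = 10946 + 6765 = 17711
stairs(22) = stairs(21) + stairs(20) = 17711 + 10946 = 28657

28657


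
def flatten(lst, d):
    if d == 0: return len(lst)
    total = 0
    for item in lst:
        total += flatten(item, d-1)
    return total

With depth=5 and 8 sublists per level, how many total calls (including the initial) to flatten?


At depth 0 (root): 1 call
At depth 1: each of 1 parents calls flatten on 8 children = 8 calls
At depth 2: each of 8 parents calls flatten on 8 children = 64 calls
At depth 3: each of 64 parents calls flatten on 8 children = 512 calls
At depth 4: each of 512 parents calls flatten on 8 children = 4096 calls
At depth 5: each of 4096 parents calls flatten on 8 children = 32768 calls
Total: 1 + 8 + 64 + 512 + 4096 + 32768 = 37449

37449


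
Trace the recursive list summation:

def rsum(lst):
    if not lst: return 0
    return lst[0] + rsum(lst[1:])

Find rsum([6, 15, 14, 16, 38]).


rsum([6, 15, 14, 16, 38]) = 6 + rsum([15, 14, 16, 38])
rsum([15, 14, 16, 38]) = 15 + rsum([14, 16, 38])
rsum([14, 16, 38]) = 14 + rsum([16, 38])
rsum([16, 38]) = 16 + rsum([38])
rsum([38]) = 38 + rsum([])
rsum([]) = 0  (base case)
Total: 6 + 15 + 14 + 16 + 38 + 0 = 89

89


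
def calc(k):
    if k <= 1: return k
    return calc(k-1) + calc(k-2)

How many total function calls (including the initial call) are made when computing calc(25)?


Let C(n) = total calls for calc(n)
C(0) = 1, C(1) = 1
C(2) = 1 + C(1) + C(0) = 1 + 1 + 1 = 3
C(3) = 1 + C(2) + C(1) = 1 + 3 + 1 = 5
C(4) = 1 + C(3) + C(2) = 1 + 5 + 3 = 9
C(5) = 1 + C(4) + C(3) = 1 + 9 + 5 = 15
C(6) = 1 + C(5) + C(4) = 1 + 15 + 9 = 25
C(7) = 1 + C(6) + C(5) = 1 + 25 + 15 = 41
C(8) = 1 + C(7) + C(6) = 1 + 41 + 25 = 67
C(9) = 1 + C(8) + C(7) = 1 + 67 + 41 = 109
C(10) = 1 + C(9) + C(8) = 1 + 109 + 67 = 177
C(11) = 1 + C(10) + C(9) = 1 + 177 + 109 = 287
C(12) = 1 + C(11) + C(10) = 1 + 287 + 177 = 465
C(13) = 1 + C(12) + C(11) = 1 + 465 + 287 = 753
C(14) = 1 + C(13) + C(12) = 1 + 753 + 465 = 1219
C(15) = 1 + C(14) + C(13) = 1 + 1219 + 753 = 1973
C(16) = 1 + C(15) + C(14) = 1 + 1973 + 1219 = 3193
C(17) = 1 + C(16) + C(15) = 1 + 3193 + 1973 = 5167
C(18) = 1 + C(17) + C(16) = 1 + 5167 + 3193 = 8361
C(19) = 1 + C(18) + C(17) = 1 + 8361 + 5167 = 13529
C(20) = 1 + C(19) + C(18) = 1 + 13529 + 8361 = 21891
C(21) = 1 + C(20) + C(19) = 1 + 21891 + 13529 = 35421
C(22) = 1 + C(21) + C(20) = 1 + 35421 + 21891 = 57313
C(23) = 1 + C(22) + C(21) = 1 + 57313 + 35421 = 92735
C(24) = 1 + C(23) + C(22) = 1 + 92735 + 57313 = 150049
C(25) = 1 + C(24) + C(23) = 1 + 150049 + 92735 = 242785

242785


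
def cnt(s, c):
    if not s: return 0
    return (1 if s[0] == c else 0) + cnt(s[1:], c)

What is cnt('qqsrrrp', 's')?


s[0]='q' != 's' -> 0
s[0]='q' != 's' -> 0
s[0]='s' == 's' -> 1
s[0]='r' != 's' -> 0
s[0]='r' != 's' -> 0
s[0]='r' != 's' -> 0
s[0]='p' != 's' -> 0
Sum: 0 + 0 + 1 + 0 + 0 + 0 + 0 = 1

1


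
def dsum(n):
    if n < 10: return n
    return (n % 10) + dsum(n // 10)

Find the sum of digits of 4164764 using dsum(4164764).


dsum(4164764) = 4 + dsum(416476)
dsum(416476) = 6 + dsum(41647)
dsum(41647) = 7 + dsum(4164)
dsum(4164) = 4 + dsum(416)
dsum(416) = 6 + dsum(41)
dsum(41) = 1 + dsum(4)
dsum(4) = 4  (base case)
Total: 4 + 6 + 7 + 4 + 6 + 1 + 4 = 32

32


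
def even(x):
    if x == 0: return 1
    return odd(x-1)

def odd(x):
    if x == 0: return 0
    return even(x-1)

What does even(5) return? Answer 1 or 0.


even(5) = odd(4)
odd(4) = even(3)
even(3) = odd(2)
odd(2) = even(1)
even(1) = odd(0)
odd(0) = 0  (base case)
Result: 0

0


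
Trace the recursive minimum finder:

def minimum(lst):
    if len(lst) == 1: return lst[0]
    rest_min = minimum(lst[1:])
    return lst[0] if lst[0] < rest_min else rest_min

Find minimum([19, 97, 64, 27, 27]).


minimum([19, 97, 64, 27, 27]): compare 19 with minimum([97, 64, 27, 27])
minimum([97, 64, 27, 27]): compare 97 with minimum([64, 27, 27])
minimum([64, 27, 27]): compare 64 with minimum([27, 27])
minimum([27, 27]): compare 27 with minimum([27])
minimum([27]) = 27  (base case)
Compare 27 with 27 -> 27
Compare 64 with 27 -> 27
Compare 97 with 27 -> 27
Compare 19 with 27 -> 19

19


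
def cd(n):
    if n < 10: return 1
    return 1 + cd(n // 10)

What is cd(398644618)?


cd(398644618) = 1 + cd(39864461)
cd(39864461) = 1 + cd(3986446)
cd(3986446) = 1 + cd(398644)
cd(398644) = 1 + cd(39864)
cd(39864) = 1 + cd(3986)
cd(3986) = 1 + cd(398)
cd(398) = 1 + cd(39)
cd(39) = 1 + cd(3)
cd(3) = 1  (base case: 3 < 10)
Unwinding: 1 + 1 + 1 + 1 + 1 + 1 + 1 + 1 + 1 = 9

9


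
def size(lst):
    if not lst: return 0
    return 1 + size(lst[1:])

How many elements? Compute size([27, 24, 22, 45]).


size([27, 24, 22, 45]) = 1 + size([24, 22, 45])
size([24, 22, 45]) = 1 + size([22, 45])
size([22, 45]) = 1 + size([45])
size([45]) = 1 + size([])
size([]) = 0  (base case)
Unwinding: 1 + 1 + 1 + 1 + 0 = 4

4


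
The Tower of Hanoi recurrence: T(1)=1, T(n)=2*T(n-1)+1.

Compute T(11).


T(11) = 2 * T(10) + 1
T(10) = 2 * T(9) + 1
T(9) = 2 * T(8) + 1
T(8) = 2 * T(7) + 1
T(7) = 2 * T(6) + 1
T(6) = 2 * T(5) + 1
T(5) = 2 * T(4) + 1
T(4) = 2 * T(3) + 1
T(3) = 2 * T(2) + 1
T(2) = 2 * T(1) + 1
T(1) = 1  (base case)
T(2) = 2 * 1 + 1 = 3
T(3) = 2 * 3 + 1 = 7
T(4) = 2 * 7 + 1 = 15
T(5) = 2 * 15 + 1 = 31
T(6) = 2 * 31 + 1 = 63
T(7) = 2 * 63 + 1 = 127
T(8) = 2 * 127 + 1 = 255
T(9) = 2 * 255 + 1 = 511
T(10) = 2 * 511 + 1 = 1023
T(11) = 2 * 1023 + 1 = 2047

2047


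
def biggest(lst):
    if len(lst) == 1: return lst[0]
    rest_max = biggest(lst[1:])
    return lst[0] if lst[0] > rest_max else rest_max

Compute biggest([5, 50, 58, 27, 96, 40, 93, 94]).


biggest([5, 50, 58, 27, 96, 40, 93, 94]): compare 5 with biggest([50, 58, 27, 96, 40, 93, 94])
biggest([50, 58, 27, 96, 40, 93, 94]): compare 50 with biggest([58, 27, 96, 40, 93, 94])
biggest([58, 27, 96, 40, 93, 94]): compare 58 with biggest([27, 96, 40, 93, 94])
biggest([27, 96, 40, 93, 94]): compare 27 with biggest([96, 40, 93, 94])
biggest([96, 40, 93, 94]): compare 96 with biggest([40, 93, 94])
biggest([40, 93, 94]): compare 40 with biggest([93, 94])
biggest([93, 94]): compare 93 with biggest([94])
biggest([94]) = 94  (base case)
Compare 93 with 94 -> 94
Compare 40 with 94 -> 94
Compare 96 with 94 -> 96
Compare 27 with 96 -> 96
Compare 58 with 96 -> 96
Compare 50 with 96 -> 96
Compare 5 with 96 -> 96

96
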